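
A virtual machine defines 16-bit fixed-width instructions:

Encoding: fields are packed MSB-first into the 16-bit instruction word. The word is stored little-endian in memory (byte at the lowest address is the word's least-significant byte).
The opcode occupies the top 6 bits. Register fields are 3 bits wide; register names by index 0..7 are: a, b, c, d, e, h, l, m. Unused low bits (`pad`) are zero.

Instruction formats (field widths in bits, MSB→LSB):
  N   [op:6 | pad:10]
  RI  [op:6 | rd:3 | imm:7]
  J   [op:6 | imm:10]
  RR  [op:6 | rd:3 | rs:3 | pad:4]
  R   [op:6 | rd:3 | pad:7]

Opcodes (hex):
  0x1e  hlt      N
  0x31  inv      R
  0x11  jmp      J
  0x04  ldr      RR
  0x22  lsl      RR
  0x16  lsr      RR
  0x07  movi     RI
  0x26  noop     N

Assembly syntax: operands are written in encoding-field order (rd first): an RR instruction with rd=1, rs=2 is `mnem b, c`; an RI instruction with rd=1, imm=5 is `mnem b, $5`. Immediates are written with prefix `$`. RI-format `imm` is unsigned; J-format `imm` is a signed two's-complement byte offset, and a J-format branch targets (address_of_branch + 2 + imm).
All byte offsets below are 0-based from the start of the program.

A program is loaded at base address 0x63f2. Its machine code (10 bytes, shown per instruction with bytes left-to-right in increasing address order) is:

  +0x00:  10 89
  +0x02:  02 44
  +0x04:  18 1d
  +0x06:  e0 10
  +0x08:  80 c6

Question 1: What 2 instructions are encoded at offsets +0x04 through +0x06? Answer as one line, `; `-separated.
movi c, $24; ldr b, l

@+04  little-endian(18 1d) = 0x1d18
  op=0x1d18>>10=0x7 ⇒ movi (RI)
  rd@[9:7]=0x2 ⇒ c
  imm@[6:0]=0x18 ⇒ $24
@+06  little-endian(e0 10) = 0x10e0
  op=0x10e0>>10=0x4 ⇒ ldr (RR)
  rd@[9:7]=0x1 ⇒ b
  rs@[6:4]=0x6 ⇒ l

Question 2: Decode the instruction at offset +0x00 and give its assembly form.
+0x00: 10 89 ⇒ word 0x8910 (little)
  opcode bits[15:10]=0x22: lsl/RR
  rd: (w>>7)&0x7=0x2 → c
  rs: (w>>4)&0x7=0x1 → b

lsl c, b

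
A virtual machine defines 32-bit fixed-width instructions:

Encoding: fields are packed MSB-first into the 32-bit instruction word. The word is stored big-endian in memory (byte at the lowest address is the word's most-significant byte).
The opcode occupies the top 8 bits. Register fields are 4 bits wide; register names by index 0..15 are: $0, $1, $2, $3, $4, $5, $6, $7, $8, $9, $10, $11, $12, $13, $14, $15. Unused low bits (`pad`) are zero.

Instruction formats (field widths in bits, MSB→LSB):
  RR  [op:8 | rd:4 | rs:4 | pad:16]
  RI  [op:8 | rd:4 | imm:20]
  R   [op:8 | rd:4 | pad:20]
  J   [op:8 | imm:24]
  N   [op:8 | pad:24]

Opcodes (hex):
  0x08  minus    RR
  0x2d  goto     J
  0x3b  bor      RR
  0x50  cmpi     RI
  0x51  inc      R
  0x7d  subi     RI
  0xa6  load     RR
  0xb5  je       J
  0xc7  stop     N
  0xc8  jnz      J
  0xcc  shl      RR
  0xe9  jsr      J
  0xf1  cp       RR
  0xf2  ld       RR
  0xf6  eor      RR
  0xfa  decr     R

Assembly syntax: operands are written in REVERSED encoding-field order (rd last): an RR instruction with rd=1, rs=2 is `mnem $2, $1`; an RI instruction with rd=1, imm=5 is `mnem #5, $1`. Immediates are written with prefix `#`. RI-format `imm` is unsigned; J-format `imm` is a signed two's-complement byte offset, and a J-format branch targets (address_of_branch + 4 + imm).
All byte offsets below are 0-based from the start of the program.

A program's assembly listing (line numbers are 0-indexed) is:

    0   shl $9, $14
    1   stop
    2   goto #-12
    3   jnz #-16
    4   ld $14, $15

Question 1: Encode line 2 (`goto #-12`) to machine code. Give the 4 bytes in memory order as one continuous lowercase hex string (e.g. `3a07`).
2dfffff4

L2: goto op=0x2d:8|imm=-12:24 ⇒ 0x2dfffff4 ⇒ big 2d ff ff f4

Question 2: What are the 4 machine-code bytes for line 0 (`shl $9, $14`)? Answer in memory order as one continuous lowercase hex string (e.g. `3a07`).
cce90000

line 0 (shl): pack op=0xcc:8|rd=14:4|rs=9:4|pad=0:16 = 0xcce90000; big→ cc e9 00 00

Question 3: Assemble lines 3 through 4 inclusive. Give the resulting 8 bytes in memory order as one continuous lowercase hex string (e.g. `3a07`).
c8fffff0f2fe0000

line 3 (jnz): pack op=0xc8:8|imm=-16:24 = 0xc8fffff0; big→ c8 ff ff f0
line 4 (ld): pack op=0xf2:8|rd=15:4|rs=14:4|pad=0:16 = 0xf2fe0000; big→ f2 fe 00 00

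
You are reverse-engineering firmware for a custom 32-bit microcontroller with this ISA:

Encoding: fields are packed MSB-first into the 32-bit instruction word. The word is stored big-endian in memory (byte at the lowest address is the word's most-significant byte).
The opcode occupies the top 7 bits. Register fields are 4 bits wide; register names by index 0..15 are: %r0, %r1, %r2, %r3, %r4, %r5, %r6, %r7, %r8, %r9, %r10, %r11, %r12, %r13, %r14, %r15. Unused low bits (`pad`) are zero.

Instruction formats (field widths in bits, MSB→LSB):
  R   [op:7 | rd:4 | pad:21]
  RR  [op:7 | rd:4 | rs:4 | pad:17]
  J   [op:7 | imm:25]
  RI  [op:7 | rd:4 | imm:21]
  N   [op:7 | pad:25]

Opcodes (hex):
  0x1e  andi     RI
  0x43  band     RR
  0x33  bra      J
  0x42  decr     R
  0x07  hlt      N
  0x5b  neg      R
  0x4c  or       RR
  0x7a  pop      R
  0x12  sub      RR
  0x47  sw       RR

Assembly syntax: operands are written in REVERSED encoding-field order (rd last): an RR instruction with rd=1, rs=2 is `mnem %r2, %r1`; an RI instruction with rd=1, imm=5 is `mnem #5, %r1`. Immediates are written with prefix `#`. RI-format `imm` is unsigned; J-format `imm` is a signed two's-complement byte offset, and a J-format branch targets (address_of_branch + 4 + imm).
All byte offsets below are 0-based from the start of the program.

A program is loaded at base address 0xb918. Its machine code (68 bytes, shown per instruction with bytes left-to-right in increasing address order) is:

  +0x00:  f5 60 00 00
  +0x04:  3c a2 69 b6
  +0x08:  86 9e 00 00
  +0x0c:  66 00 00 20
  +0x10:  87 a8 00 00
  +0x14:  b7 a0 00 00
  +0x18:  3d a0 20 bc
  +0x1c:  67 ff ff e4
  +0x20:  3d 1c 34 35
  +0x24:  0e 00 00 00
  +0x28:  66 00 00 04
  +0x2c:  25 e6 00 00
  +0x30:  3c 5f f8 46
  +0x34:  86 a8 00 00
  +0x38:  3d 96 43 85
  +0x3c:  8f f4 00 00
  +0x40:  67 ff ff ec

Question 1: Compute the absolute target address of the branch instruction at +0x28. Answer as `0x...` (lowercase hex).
@+28  big-endian(66 00 00 04) = 0x66000004
  op=0x66000004>>25=0x33 ⇒ bra (J)
  imm@[24:0]=0x4 ⇒ #4
  target = base 0xb918 + off 0x28 + 4 + imm 4 = 0xb948

0xb948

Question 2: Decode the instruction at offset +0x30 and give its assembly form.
@+30  big-endian(3c 5f f8 46) = 0x3c5ff846
  opcode bits[31:25]=0x1e: andi/RI
  [24:21] rd=2 = %r2
  [20:0] imm=2095174 = #2095174

andi #2095174, %r2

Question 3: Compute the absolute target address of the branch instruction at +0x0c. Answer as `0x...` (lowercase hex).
+0x0c: 66 00 00 20 ⇒ word 0x66000020 (big)
  opcode bits[31:25]=0x33: bra/J
  imm: (w>>0)&0x1ffffff=0x20 → #32
  target = base 0xb918 + off 0x0c + 4 + imm 32 = 0xb948

0xb948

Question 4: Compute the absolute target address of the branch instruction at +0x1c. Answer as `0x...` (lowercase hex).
0xb91c

+0x1c: 67 ff ff e4 ⇒ word 0x67ffffe4 (big)
  opcode bits[31:25]=0x33: bra/J
  [24:0] imm=33554404 (s25→-28) = #-28
  target = base 0xb918 + off 0x1c + 4 + imm -28 = 0xb91c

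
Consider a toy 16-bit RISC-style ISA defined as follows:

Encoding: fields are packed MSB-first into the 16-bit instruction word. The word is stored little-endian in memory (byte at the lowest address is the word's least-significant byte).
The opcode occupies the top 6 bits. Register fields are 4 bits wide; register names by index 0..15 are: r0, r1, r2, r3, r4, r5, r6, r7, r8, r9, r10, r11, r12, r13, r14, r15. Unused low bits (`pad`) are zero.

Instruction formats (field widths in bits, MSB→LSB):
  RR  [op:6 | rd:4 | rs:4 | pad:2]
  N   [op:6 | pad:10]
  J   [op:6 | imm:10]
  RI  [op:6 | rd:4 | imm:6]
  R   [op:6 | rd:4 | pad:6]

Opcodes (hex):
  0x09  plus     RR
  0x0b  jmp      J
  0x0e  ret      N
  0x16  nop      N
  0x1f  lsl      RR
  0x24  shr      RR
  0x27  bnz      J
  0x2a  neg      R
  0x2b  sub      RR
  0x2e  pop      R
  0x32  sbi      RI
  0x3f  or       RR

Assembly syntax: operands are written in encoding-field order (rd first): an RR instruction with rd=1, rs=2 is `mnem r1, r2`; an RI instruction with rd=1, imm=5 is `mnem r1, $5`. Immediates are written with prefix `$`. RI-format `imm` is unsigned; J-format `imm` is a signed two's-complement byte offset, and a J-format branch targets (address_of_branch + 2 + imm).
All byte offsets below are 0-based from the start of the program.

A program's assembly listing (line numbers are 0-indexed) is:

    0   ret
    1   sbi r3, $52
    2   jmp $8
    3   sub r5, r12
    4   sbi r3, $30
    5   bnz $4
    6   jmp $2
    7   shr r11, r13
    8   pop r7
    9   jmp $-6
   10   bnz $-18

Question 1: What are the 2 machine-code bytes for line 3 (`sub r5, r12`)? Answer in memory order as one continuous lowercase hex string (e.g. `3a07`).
line 3 (sub): pack op=0x2b:6|rd=5:4|rs=12:4|pad=0:2 = 0xad70; little→ 70 ad

70ad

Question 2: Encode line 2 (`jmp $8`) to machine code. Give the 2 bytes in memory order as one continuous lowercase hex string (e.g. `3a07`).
2. jmp fields op=0xb:6|imm=8:10 → word 2c08h → 08 2c

082c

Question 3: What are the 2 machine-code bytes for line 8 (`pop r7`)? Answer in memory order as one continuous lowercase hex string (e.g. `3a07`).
L8: pop op=0x2e:6|rd=7:4|pad=0:6 ⇒ 0xb9c0 ⇒ little c0 b9

c0b9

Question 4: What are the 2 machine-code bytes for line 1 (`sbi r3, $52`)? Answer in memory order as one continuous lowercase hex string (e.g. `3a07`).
f4c8

1. sbi fields op=0x32:6|rd=3:4|imm=52:6 → word c8f4h → f4 c8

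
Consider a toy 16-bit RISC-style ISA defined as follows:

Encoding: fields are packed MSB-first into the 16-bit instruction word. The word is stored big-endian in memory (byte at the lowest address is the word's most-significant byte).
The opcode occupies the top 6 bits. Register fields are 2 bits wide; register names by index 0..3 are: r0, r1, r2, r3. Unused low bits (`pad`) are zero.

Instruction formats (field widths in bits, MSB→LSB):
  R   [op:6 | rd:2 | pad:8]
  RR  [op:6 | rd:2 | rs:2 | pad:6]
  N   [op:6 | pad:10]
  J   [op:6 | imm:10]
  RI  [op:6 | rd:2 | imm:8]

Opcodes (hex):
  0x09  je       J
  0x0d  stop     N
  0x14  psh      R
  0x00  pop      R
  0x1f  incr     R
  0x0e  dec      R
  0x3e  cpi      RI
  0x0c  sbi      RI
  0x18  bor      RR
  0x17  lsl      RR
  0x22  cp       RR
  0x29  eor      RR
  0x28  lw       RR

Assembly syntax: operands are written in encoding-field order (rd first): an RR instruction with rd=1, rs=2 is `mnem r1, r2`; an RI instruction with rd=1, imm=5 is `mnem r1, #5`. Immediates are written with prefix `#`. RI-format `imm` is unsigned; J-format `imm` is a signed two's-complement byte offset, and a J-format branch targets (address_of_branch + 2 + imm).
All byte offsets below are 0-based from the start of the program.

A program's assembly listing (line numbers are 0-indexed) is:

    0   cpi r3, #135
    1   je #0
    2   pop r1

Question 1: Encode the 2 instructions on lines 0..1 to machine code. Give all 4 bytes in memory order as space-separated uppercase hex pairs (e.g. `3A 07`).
FB 87 24 00

line 0 (cpi): pack op=0x3e:6|rd=3:2|imm=135:8 = 0xfb87; big→ fb 87
line 1 (je): pack op=0x9:6|imm=0:10 = 0x2400; big→ 24 00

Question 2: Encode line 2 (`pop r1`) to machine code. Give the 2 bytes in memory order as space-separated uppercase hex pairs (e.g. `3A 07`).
line 2 (pop): pack op=0x0:6|rd=1:2|pad=0:8 = 0x0100; big→ 01 00

01 00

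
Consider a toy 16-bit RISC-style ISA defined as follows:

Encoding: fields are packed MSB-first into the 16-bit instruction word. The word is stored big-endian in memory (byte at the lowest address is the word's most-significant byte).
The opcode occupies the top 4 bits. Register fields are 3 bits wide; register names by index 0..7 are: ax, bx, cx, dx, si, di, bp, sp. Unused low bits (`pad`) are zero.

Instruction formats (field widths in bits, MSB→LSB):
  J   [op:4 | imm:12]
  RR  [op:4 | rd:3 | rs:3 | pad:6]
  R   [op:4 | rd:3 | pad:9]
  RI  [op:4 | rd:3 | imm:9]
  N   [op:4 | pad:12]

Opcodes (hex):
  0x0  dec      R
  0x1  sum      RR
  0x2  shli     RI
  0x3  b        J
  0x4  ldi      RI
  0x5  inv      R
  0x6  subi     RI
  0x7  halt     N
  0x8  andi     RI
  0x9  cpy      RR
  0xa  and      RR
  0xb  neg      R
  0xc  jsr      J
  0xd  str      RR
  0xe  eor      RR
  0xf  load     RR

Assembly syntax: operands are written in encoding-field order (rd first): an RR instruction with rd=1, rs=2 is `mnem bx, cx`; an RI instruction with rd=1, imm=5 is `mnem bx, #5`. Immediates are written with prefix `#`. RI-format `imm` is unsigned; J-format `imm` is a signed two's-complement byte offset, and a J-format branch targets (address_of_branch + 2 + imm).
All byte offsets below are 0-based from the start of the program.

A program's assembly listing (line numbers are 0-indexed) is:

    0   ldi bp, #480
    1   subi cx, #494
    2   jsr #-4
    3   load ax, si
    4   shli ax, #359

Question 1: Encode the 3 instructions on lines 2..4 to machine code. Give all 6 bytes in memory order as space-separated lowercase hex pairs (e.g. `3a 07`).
2. jsr fields op=0xc:4|imm=-4:12 → word cffch → cf fc
3. load fields op=0xf:4|rd=0:3|rs=4:3|pad=0:6 → word f100h → f1 00
4. shli fields op=0x2:4|rd=0:3|imm=359:9 → word 2167h → 21 67

cf fc f1 00 21 67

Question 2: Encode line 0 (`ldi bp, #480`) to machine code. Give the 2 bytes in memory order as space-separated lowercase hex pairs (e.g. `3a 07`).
L0: ldi op=0x4:4|rd=6:3|imm=480:9 ⇒ 0x4de0 ⇒ big 4d e0

4d e0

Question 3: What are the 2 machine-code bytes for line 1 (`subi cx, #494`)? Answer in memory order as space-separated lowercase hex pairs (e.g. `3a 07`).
L1: subi op=0x6:4|rd=2:3|imm=494:9 ⇒ 0x65ee ⇒ big 65 ee

65 ee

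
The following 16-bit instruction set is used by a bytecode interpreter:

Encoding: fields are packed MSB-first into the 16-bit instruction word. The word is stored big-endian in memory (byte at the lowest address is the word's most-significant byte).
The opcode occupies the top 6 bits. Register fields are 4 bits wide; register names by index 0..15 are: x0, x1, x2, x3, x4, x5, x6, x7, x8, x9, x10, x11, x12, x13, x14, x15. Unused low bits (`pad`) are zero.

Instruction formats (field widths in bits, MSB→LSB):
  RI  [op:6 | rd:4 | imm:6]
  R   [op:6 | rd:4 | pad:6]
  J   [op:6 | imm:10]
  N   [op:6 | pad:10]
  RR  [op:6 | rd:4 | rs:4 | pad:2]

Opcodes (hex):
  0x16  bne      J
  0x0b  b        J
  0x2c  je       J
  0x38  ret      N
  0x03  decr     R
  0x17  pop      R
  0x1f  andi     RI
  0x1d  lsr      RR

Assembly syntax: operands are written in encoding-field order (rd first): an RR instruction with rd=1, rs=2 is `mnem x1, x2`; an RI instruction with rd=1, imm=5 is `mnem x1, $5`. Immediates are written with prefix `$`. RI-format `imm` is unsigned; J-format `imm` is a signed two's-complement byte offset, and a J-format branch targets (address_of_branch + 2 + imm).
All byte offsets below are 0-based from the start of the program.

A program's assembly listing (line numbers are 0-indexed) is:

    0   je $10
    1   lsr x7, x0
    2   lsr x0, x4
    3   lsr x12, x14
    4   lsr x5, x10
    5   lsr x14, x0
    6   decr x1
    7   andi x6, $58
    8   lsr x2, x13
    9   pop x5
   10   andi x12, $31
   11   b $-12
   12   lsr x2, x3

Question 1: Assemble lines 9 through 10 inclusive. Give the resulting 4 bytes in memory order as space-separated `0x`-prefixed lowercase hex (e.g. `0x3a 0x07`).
L9: pop op=0x17:6|rd=5:4|pad=0:6 ⇒ 0x5d40 ⇒ big 5d 40
L10: andi op=0x1f:6|rd=12:4|imm=31:6 ⇒ 0x7f1f ⇒ big 7f 1f

0x5d 0x40 0x7f 0x1f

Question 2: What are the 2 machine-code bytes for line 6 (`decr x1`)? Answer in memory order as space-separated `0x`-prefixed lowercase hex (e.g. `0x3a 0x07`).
6. decr fields op=0x3:6|rd=1:4|pad=0:6 → word 0c40h → 0c 40

0x0c 0x40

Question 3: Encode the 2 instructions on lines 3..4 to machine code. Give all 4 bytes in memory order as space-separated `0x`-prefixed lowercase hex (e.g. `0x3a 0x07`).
L3: lsr op=0x1d:6|rd=12:4|rs=14:4|pad=0:2 ⇒ 0x7738 ⇒ big 77 38
L4: lsr op=0x1d:6|rd=5:4|rs=10:4|pad=0:2 ⇒ 0x7568 ⇒ big 75 68

0x77 0x38 0x75 0x68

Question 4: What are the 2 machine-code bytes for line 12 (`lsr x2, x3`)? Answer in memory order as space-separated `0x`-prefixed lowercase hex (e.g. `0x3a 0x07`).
0x74 0x8c

L12: lsr op=0x1d:6|rd=2:4|rs=3:4|pad=0:2 ⇒ 0x748c ⇒ big 74 8c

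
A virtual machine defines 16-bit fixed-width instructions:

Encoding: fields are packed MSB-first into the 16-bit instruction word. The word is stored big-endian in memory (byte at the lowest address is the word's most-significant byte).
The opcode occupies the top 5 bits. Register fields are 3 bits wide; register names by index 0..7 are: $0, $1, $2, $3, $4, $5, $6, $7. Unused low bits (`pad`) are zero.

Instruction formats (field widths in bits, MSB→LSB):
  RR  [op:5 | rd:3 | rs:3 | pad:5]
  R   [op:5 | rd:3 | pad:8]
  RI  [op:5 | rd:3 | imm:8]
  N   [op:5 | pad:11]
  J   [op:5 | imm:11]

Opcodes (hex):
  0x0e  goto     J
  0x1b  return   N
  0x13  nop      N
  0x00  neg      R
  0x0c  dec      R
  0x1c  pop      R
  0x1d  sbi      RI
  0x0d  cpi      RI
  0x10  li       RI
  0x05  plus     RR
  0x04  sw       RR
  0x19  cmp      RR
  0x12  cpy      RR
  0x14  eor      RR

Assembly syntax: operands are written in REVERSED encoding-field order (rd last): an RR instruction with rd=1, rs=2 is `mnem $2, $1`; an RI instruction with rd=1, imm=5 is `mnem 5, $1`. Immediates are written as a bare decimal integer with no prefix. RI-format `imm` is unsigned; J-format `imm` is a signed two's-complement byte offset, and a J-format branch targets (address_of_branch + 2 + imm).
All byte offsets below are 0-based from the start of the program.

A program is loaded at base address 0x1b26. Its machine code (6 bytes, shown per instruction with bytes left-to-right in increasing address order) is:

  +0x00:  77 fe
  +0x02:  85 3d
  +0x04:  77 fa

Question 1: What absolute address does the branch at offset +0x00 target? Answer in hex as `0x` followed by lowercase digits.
@+00  big-endian(77 fe) = 0x77fe
  opcode bits[15:11]=0xe: goto/J
  [10:0] imm=2046 (s11→-2) = -2
  target = base 0x1b26 + off 0x00 + 2 + imm -2 = 0x1b26

0x1b26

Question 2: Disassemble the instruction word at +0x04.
goto -6

[04] 77 fa → 0x77fa
  opcode bits[15:11]=0xe: goto/J
  imm: (w>>0)&0x7ff=0x7fa (s11→-6) → -6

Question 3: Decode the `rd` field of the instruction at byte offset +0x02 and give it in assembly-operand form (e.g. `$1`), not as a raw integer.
+0x02: 85 3d ⇒ word 0x853d (big)
  top 5b → 0x10 → li [RI]
  rd@[10:8]=0x5 ⇒ $5
  imm@[7:0]=0x3d ⇒ 61

$5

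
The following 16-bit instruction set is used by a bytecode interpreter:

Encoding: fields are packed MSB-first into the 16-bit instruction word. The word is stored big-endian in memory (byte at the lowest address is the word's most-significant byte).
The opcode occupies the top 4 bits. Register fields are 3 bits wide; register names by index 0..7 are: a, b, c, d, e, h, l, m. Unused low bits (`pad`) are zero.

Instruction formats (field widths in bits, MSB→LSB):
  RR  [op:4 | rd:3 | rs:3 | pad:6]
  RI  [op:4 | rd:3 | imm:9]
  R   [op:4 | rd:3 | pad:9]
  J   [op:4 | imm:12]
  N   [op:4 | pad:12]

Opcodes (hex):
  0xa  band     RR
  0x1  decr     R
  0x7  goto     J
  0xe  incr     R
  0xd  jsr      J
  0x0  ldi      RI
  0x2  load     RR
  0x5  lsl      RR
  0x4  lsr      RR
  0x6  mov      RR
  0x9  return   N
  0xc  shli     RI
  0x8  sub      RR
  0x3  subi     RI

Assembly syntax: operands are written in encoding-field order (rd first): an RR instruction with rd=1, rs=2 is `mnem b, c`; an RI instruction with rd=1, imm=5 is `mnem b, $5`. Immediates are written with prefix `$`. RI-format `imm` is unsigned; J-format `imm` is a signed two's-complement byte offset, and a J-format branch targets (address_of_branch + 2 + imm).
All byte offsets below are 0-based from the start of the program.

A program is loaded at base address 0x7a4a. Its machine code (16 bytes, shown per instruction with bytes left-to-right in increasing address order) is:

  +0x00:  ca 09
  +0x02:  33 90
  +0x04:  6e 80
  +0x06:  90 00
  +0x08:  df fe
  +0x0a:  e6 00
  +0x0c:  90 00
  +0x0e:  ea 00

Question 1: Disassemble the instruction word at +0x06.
off 0x06: read 90 00 as big → 0x9000
  op=0x9000>>12=0x9 ⇒ return (N)

return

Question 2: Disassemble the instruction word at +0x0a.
incr d

off 0x0a: read e6 00 as big → 0xe600
  top 4b → 0xe → incr [R]
  [11:9] rd=3 = d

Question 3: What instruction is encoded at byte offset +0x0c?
return

off 0x0c: read 90 00 as big → 0x9000
  op=0x9000>>12=0x9 ⇒ return (N)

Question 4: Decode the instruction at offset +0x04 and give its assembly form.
mov m, c

+0x04: 6e 80 ⇒ word 0x6e80 (big)
  top 4b → 0x6 → mov [RR]
  rd@[11:9]=0x7 ⇒ m
  rs@[8:6]=0x2 ⇒ c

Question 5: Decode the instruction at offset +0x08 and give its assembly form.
jsr $-2

@+08  big-endian(df fe) = 0xdffe
  op=0xdffe>>12=0xd ⇒ jsr (J)
  imm@[11:0]=0xffe (s12→-2) ⇒ $-2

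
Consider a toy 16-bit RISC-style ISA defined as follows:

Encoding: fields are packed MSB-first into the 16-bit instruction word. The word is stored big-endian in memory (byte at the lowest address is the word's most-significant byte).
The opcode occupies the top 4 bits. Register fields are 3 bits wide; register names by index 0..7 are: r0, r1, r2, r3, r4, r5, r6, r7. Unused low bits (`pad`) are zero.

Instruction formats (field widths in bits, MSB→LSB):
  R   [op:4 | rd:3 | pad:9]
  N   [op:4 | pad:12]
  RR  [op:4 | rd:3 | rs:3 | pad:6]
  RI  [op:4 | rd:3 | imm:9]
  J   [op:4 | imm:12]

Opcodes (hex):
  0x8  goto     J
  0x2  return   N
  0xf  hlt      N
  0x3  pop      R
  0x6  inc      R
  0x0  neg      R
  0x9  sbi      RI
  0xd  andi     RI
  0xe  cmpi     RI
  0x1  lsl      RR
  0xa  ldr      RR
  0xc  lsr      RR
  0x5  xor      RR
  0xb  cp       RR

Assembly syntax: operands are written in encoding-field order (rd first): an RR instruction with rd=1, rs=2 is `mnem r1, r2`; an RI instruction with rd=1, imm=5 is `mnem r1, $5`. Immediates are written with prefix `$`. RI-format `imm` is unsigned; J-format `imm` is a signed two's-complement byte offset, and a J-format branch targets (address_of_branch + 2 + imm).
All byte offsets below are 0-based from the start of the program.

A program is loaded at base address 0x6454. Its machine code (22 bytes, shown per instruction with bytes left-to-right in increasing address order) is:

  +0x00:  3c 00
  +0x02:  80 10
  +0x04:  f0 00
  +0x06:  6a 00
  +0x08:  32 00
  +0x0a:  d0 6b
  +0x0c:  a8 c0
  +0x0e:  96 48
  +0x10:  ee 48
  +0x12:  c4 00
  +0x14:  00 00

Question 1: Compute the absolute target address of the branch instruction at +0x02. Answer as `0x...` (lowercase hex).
0x6468

+0x02: 80 10 ⇒ word 0x8010 (big)
  op=0x8010>>12=0x8 ⇒ goto (J)
  imm: (w>>0)&0xfff=0x10 → $16
  target = base 0x6454 + off 0x02 + 2 + imm 16 = 0x6468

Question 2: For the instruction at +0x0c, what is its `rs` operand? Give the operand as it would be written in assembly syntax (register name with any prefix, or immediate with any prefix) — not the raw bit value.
[0c] a8 c0 → 0xa8c0
  op=0xa8c0>>12=0xa ⇒ ldr (RR)
  rd: (w>>9)&0x7=0x4 → r4
  rs: (w>>6)&0x7=0x3 → r3

r3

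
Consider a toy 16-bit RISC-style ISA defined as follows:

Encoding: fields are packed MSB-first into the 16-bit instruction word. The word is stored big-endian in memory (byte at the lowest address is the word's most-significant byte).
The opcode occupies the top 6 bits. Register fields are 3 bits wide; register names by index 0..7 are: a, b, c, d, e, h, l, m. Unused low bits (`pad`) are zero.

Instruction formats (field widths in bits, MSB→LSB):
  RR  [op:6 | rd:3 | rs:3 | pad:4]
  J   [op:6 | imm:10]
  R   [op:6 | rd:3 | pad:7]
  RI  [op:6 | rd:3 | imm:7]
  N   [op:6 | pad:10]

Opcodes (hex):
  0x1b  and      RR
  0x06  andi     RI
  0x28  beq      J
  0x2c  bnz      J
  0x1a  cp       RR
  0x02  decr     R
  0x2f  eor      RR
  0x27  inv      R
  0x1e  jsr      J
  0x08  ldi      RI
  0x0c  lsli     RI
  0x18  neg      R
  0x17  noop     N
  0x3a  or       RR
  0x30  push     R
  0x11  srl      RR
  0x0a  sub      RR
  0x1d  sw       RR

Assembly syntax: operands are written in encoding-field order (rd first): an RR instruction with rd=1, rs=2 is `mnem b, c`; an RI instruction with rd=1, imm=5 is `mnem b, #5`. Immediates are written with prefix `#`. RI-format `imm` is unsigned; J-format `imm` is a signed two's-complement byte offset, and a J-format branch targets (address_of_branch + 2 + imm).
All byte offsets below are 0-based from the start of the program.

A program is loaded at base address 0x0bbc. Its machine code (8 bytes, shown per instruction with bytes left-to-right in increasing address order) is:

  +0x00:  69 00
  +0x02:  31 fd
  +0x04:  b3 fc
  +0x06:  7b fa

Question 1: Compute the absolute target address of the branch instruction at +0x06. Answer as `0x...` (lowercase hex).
0x0bbe

+0x06: 7b fa ⇒ word 0x7bfa (big)
  op=0x7bfa>>10=0x1e ⇒ jsr (J)
  imm@[9:0]=0x3fa (s10→-6) ⇒ #-6
  target = base 0x0bbc + off 0x06 + 2 + imm -6 = 0x0bbe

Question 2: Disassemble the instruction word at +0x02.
lsli d, #125

[02] 31 fd → 0x31fd
  top 6b → 0xc → lsli [RI]
  [9:7] rd=3 = d
  [6:0] imm=125 = #125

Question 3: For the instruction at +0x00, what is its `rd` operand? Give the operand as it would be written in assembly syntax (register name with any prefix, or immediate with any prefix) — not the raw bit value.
c

+0x00: 69 00 ⇒ word 0x6900 (big)
  top 6b → 0x1a → cp [RR]
  rd: (w>>7)&0x7=0x2 → c
  rs: (w>>4)&0x7=0x0 → a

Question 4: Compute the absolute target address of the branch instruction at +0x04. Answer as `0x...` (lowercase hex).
0x0bbe

off 0x04: read b3 fc as big → 0xb3fc
  top 6b → 0x2c → bnz [J]
  [9:0] imm=1020 (s10→-4) = #-4
  target = base 0x0bbc + off 0x04 + 2 + imm -4 = 0x0bbe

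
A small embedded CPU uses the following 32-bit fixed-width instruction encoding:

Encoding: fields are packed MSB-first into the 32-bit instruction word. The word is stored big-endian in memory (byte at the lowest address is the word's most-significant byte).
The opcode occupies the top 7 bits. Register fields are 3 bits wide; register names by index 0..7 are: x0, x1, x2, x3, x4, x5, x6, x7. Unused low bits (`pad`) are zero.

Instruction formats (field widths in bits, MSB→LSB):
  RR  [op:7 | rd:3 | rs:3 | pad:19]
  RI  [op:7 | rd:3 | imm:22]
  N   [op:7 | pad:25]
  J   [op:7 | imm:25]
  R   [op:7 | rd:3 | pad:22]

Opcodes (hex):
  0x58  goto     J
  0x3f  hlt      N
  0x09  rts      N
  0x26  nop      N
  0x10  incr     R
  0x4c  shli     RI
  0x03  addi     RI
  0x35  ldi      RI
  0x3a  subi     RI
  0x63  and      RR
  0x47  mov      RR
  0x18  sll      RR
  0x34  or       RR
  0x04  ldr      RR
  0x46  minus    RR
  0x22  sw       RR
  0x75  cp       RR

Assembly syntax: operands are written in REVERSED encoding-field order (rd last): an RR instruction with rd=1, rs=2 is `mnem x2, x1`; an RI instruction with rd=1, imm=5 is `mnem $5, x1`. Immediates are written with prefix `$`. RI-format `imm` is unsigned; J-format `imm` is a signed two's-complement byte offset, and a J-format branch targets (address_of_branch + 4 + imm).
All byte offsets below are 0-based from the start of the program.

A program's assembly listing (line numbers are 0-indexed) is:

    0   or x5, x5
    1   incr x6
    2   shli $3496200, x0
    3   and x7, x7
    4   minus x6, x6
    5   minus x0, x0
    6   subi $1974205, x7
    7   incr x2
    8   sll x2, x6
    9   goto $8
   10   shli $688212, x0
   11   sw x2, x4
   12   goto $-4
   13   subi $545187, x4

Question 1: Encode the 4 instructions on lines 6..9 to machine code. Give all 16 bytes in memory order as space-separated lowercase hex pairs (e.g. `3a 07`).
line 6 (subi): pack op=0x3a:7|rd=7:3|imm=1974205:22 = 0x75de1fbd; big→ 75 de 1f bd
line 7 (incr): pack op=0x10:7|rd=2:3|pad=0:22 = 0x20800000; big→ 20 80 00 00
line 8 (sll): pack op=0x18:7|rd=6:3|rs=2:3|pad=0:19 = 0x31900000; big→ 31 90 00 00
line 9 (goto): pack op=0x58:7|imm=8:25 = 0xb0000008; big→ b0 00 00 08

75 de 1f bd 20 80 00 00 31 90 00 00 b0 00 00 08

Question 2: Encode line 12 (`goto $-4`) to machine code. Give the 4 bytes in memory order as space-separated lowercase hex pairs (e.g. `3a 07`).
b1 ff ff fc

L12: goto op=0x58:7|imm=-4:25 ⇒ 0xb1fffffc ⇒ big b1 ff ff fc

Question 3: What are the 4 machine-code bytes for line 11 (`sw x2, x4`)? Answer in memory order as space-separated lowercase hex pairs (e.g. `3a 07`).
45 10 00 00

11. sw fields op=0x22:7|rd=4:3|rs=2:3|pad=0:19 → word 45100000h → 45 10 00 00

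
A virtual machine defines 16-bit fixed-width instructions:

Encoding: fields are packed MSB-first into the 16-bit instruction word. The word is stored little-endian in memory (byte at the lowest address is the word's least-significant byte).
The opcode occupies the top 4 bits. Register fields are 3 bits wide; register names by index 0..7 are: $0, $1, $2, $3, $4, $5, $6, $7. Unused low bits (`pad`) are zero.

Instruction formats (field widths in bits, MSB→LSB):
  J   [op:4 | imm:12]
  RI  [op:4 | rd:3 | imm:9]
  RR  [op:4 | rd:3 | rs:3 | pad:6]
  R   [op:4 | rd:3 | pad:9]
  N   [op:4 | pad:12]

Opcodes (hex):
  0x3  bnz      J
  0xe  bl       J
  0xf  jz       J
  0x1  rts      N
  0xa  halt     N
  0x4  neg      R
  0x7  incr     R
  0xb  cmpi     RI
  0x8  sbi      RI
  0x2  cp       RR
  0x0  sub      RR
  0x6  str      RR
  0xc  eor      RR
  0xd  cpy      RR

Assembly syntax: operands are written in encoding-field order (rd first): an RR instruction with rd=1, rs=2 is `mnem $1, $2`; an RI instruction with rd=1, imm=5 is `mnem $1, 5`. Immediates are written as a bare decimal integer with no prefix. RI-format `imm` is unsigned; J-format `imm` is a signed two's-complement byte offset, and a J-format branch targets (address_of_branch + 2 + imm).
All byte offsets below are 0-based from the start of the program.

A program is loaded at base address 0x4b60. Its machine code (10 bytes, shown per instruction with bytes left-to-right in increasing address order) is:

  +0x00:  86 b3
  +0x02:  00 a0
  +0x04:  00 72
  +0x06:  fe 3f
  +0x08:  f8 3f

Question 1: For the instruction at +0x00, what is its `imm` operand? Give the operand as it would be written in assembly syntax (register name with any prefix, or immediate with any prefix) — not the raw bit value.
390

[00] 86 b3 → 0xb386
  opcode bits[15:12]=0xb: cmpi/RI
  rd: (w>>9)&0x7=0x1 → $1
  imm: (w>>0)&0x1ff=0x186 → 390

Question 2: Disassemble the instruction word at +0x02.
halt

+0x02: 00 a0 ⇒ word 0xa000 (little)
  opcode bits[15:12]=0xa: halt/N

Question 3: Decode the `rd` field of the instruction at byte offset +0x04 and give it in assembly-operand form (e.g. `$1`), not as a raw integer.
$1

off 0x04: read 00 72 as little → 0x7200
  top 4b → 0x7 → incr [R]
  [11:9] rd=1 = $1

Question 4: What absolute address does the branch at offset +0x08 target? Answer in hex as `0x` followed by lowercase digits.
[08] f8 3f → 0x3ff8
  top 4b → 0x3 → bnz [J]
  [11:0] imm=4088 (s12→-8) = -8
  target = base 0x4b60 + off 0x08 + 2 + imm -8 = 0x4b62

0x4b62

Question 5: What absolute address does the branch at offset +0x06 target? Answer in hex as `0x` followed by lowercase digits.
off 0x06: read fe 3f as little → 0x3ffe
  opcode bits[15:12]=0x3: bnz/J
  [11:0] imm=4094 (s12→-2) = -2
  target = base 0x4b60 + off 0x06 + 2 + imm -2 = 0x4b66

0x4b66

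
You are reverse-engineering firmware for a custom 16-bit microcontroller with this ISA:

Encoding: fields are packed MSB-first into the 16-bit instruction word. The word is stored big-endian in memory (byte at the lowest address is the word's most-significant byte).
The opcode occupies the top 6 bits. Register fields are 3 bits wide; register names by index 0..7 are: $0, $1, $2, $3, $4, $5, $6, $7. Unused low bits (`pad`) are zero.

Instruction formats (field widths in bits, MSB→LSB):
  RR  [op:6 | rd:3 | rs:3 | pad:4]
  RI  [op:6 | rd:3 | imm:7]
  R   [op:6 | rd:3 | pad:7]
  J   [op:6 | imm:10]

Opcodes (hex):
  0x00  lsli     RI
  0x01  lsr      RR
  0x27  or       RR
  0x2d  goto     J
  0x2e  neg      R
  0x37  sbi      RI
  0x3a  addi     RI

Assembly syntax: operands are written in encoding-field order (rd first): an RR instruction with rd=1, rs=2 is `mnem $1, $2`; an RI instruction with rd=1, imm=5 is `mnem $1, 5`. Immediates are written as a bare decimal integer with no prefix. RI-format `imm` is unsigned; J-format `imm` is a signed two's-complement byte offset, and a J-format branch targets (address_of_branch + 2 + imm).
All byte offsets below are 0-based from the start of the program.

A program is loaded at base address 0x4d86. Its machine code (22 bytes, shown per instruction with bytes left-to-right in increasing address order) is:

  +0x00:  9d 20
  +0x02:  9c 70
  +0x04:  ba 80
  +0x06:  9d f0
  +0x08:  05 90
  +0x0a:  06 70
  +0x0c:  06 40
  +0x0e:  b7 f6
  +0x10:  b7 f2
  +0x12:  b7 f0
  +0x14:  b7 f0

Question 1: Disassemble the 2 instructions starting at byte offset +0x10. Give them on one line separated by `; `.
off 0x10: read b7 f2 as big → 0xb7f2
  top 6b → 0x2d → goto [J]
  [9:0] imm=1010 (s10→-14) = -14
off 0x12: read b7 f0 as big → 0xb7f0
  top 6b → 0x2d → goto [J]
  [9:0] imm=1008 (s10→-16) = -16

goto -14; goto -16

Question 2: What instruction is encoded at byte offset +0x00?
or $2, $2

off 0x00: read 9d 20 as big → 0x9d20
  top 6b → 0x27 → or [RR]
  [9:7] rd=2 = $2
  [6:4] rs=2 = $2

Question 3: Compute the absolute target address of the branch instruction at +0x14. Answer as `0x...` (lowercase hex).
@+14  big-endian(b7 f0) = 0xb7f0
  op=0xb7f0>>10=0x2d ⇒ goto (J)
  [9:0] imm=1008 (s10→-16) = -16
  target = base 0x4d86 + off 0x14 + 2 + imm -16 = 0x4d8c

0x4d8c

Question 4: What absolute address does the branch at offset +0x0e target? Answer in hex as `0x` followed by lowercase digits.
off 0x0e: read b7 f6 as big → 0xb7f6
  opcode bits[15:10]=0x2d: goto/J
  imm: (w>>0)&0x3ff=0x3f6 (s10→-10) → -10
  target = base 0x4d86 + off 0x0e + 2 + imm -10 = 0x4d8c

0x4d8c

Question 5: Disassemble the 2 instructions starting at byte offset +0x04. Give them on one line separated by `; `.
neg $5; or $3, $7

+0x04: ba 80 ⇒ word 0xba80 (big)
  op=0xba80>>10=0x2e ⇒ neg (R)
  rd@[9:7]=0x5 ⇒ $5
+0x06: 9d f0 ⇒ word 0x9df0 (big)
  op=0x9df0>>10=0x27 ⇒ or (RR)
  rd@[9:7]=0x3 ⇒ $3
  rs@[6:4]=0x7 ⇒ $7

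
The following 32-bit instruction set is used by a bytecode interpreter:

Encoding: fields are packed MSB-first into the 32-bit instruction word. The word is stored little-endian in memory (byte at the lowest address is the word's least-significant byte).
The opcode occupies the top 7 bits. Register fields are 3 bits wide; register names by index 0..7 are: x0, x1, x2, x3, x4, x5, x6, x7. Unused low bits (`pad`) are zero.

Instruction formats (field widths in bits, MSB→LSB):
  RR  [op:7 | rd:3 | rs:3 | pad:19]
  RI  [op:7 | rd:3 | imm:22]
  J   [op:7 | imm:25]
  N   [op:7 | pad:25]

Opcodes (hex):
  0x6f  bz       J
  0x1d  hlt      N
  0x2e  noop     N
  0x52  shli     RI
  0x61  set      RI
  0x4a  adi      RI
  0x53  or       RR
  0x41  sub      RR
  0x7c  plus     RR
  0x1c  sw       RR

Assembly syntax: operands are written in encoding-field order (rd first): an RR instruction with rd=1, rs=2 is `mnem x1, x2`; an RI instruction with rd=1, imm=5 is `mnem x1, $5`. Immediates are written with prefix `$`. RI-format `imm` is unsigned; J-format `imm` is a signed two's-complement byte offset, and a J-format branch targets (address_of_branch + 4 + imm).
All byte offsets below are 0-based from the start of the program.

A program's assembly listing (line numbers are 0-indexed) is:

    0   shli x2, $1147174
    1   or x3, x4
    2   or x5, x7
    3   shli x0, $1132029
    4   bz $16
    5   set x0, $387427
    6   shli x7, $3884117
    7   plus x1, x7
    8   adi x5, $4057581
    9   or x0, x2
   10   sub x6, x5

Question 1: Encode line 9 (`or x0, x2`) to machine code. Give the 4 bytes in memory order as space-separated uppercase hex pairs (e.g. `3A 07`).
line 9 (or): pack op=0x53:7|rd=0:3|rs=2:3|pad=0:19 = 0xa6100000; little→ 00 00 10 a6

00 00 10 A6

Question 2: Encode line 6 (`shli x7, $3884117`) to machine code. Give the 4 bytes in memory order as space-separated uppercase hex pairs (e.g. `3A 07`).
6. shli fields op=0x52:7|rd=7:3|imm=3884117:22 → word a5fb4455h → 55 44 fb a5

55 44 FB A5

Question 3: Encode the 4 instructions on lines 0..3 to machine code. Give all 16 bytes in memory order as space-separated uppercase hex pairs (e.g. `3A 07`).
26 81 91 A4 00 00 E0 A6 00 00 78 A7 FD 45 11 A4

line 0 (shli): pack op=0x52:7|rd=2:3|imm=1147174:22 = 0xa4918126; little→ 26 81 91 a4
line 1 (or): pack op=0x53:7|rd=3:3|rs=4:3|pad=0:19 = 0xa6e00000; little→ 00 00 e0 a6
line 2 (or): pack op=0x53:7|rd=5:3|rs=7:3|pad=0:19 = 0xa7780000; little→ 00 00 78 a7
line 3 (shli): pack op=0x52:7|rd=0:3|imm=1132029:22 = 0xa41145fd; little→ fd 45 11 a4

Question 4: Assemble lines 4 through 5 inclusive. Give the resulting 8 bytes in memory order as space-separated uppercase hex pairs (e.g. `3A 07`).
10 00 00 DE 63 E9 05 C2

4. bz fields op=0x6f:7|imm=16:25 → word de000010h → 10 00 00 de
5. set fields op=0x61:7|rd=0:3|imm=387427:22 → word c205e963h → 63 e9 05 c2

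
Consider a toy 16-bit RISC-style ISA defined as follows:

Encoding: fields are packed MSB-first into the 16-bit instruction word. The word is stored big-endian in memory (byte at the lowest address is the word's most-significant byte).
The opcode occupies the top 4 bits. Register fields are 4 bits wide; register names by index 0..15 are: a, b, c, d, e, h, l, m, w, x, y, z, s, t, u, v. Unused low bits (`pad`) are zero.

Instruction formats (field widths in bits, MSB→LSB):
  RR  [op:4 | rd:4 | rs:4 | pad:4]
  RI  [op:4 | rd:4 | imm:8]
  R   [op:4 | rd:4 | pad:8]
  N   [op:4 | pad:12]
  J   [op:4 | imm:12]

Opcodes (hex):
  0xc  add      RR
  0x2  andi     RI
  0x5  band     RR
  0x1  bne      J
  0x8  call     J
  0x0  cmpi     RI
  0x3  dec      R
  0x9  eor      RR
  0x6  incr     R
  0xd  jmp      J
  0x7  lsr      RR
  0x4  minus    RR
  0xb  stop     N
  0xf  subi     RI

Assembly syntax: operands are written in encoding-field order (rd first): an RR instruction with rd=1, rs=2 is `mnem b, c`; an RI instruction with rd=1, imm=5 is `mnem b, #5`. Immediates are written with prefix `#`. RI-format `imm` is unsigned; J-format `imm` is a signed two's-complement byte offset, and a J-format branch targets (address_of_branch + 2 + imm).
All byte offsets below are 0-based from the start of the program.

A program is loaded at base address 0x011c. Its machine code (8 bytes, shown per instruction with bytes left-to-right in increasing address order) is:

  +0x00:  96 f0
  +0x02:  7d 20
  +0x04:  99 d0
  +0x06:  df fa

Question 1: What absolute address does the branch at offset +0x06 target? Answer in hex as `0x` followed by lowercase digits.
[06] df fa → 0xdffa
  op=0xdffa>>12=0xd ⇒ jmp (J)
  imm: (w>>0)&0xfff=0xffa (s12→-6) → #-6
  target = base 0x011c + off 0x06 + 2 + imm -6 = 0x011e

0x011e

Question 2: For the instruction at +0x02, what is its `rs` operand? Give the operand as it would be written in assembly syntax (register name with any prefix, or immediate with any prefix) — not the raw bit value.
c

[02] 7d 20 → 0x7d20
  op=0x7d20>>12=0x7 ⇒ lsr (RR)
  [11:8] rd=13 = t
  [7:4] rs=2 = c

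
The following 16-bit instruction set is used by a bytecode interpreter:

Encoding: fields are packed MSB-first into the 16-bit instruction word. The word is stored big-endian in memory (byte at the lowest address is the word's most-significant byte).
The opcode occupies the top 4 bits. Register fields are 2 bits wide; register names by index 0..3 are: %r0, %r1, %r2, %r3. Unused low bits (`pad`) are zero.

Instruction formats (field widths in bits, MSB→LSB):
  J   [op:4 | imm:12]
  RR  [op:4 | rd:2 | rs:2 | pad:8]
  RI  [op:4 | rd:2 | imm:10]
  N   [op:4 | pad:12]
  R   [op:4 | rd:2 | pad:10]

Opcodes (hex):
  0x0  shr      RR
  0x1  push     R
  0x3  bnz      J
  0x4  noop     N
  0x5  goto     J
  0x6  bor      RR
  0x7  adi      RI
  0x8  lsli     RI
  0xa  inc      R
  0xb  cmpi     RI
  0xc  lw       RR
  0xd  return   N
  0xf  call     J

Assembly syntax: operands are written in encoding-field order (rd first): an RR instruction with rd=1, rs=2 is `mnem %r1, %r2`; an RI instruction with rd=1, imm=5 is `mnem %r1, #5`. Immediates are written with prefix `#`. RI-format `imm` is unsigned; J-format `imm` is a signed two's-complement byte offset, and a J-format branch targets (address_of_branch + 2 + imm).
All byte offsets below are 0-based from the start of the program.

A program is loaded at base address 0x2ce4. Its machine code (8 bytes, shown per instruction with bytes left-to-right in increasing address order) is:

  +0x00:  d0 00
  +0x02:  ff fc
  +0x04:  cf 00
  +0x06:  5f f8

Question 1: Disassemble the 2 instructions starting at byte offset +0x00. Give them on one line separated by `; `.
[00] d0 00 → 0xd000
  top 4b → 0xd → return [N]
[02] ff fc → 0xfffc
  top 4b → 0xf → call [J]
  [11:0] imm=4092 (s12→-4) = #-4

return; call #-4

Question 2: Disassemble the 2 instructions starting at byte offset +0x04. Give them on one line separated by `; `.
lw %r3, %r3; goto #-8

[04] cf 00 → 0xcf00
  top 4b → 0xc → lw [RR]
  rd: (w>>10)&0x3=0x3 → %r3
  rs: (w>>8)&0x3=0x3 → %r3
[06] 5f f8 → 0x5ff8
  top 4b → 0x5 → goto [J]
  imm: (w>>0)&0xfff=0xff8 (s12→-8) → #-8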